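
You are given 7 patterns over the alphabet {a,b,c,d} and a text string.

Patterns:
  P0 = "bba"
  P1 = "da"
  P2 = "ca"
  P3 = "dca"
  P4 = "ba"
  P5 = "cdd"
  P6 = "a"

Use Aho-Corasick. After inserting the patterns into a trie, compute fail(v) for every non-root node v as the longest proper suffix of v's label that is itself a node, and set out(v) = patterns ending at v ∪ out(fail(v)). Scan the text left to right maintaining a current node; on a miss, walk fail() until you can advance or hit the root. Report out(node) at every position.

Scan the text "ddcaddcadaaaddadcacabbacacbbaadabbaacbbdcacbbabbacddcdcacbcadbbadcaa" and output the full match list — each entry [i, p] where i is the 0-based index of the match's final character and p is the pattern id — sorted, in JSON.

Build automaton:
Trie (insert patterns):
  n0 'ε': a→13 b→1 c→6 d→4
  n1 'b': a→10 b→2
  n2 'bb': a→3
  n3 'bba': ·  [P0 ends]
  n4 'd': a→5 c→8
  n5 'da': ·  [P1 ends]
  n6 'c': a→7 d→11
  n7 'ca': ·  [P2 ends]
  n8 'dc': a→9
  n9 'dca': ·  [P3 ends]
  n10 'ba': ·  [P4 ends]
  n11 'cd': d→12
  n12 'cdd': ·  [P5 ends]
  n13 'a': ·  [P6 ends]

Failure links (BFS by depth):
  fail(1) 'b': from fail(0)=0 chase 'b': 0 ⇒ 0;  out=∅∪out(0)=∅
  fail(4) 'd': from fail(0)=0 chase 'd': 0 ⇒ 0;  out=∅∪out(0)=∅
  fail(6) 'c': from fail(0)=0 chase 'c': 0 ⇒ 0;  out=∅∪out(0)=∅
  fail(13) 'a': from fail(0)=0 chase 'a': 0 ⇒ 0;  out={6}∪out(0)={6}
  fail(2) 'bb': from fail(1)=0 chase 'b': 0 ⇒ 1;  out=∅∪out(1)=∅
  fail(5) 'da': from fail(4)=0 chase 'a': 0 ⇒ 13;  out={1}∪out(13)={1,6}
  fail(7) 'ca': from fail(6)=0 chase 'a': 0 ⇒ 13;  out={2}∪out(13)={2,6}
  fail(8) 'dc': from fail(4)=0 chase 'c': 0 ⇒ 6;  out=∅∪out(6)=∅
  fail(10) 'ba': from fail(1)=0 chase 'a': 0 ⇒ 13;  out={4}∪out(13)={4,6}
  fail(11) 'cd': from fail(6)=0 chase 'd': 0 ⇒ 4;  out=∅∪out(4)=∅
  fail(3) 'bba': from fail(2)=1 chase 'a': 1 ⇒ 10;  out={0}∪out(10)={0,4,6}
  fail(9) 'dca': from fail(8)=6 chase 'a': 6 ⇒ 7;  out={3}∪out(7)={2,3,6}
  fail(12) 'cdd': from fail(11)=4 chase 'd': 4→0 ⇒ 4;  out={5}∪out(4)={5}

Run:
pos 0 'd': at 4
pos 1 'd': at 4 (fail-walked)
pos 2 'c': at 8
pos 3 'a': at 9  → match P2@[2:3],P3@[1:3],P6@[3:3]
pos 4 'd': at 4 (fail-walked)
pos 5 'd': at 4 (fail-walked)
pos 6 'c': at 8
pos 7 'a': at 9  → match P2@[6:7],P3@[5:7],P6@[7:7]
pos 8 'd': at 4 (fail-walked)
pos 9 'a': at 5  → match P1@[8:9],P6@[9:9]
pos 10 'a': at 13 (fail-walked)  → match P6@[10:10]
pos 11 'a': at 13 (fail-walked)  → match P6@[11:11]
pos 12 'd': at 4 (fail-walked)
pos 13 'd': at 4 (fail-walked)
pos 14 'a': at 5  → match P1@[13:14],P6@[14:14]
pos 15 'd': at 4 (fail-walked)
pos 16 'c': at 8
pos 17 'a': at 9  → match P2@[16:17],P3@[15:17],P6@[17:17]
pos 18 'c': at 6 (fail-walked)
pos 19 'a': at 7  → match P2@[18:19],P6@[19:19]
pos 20 'b': at 1 (fail-walked)
pos 21 'b': at 2
pos 22 'a': at 3  → match P0@[20:22],P4@[21:22],P6@[22:22]
pos 23 'c': at 6 (fail-walked)
pos 24 'a': at 7  → match P2@[23:24],P6@[24:24]
pos 25 'c': at 6 (fail-walked)
pos 26 'b': at 1 (fail-walked)
pos 27 'b': at 2
pos 28 'a': at 3  → match P0@[26:28],P4@[27:28],P6@[28:28]
pos 29 'a': at 13 (fail-walked)  → match P6@[29:29]
pos 30 'd': at 4 (fail-walked)
pos 31 'a': at 5  → match P1@[30:31],P6@[31:31]
pos 32 'b': at 1 (fail-walked)
pos 33 'b': at 2
pos 34 'a': at 3  → match P0@[32:34],P4@[33:34],P6@[34:34]
pos 35 'a': at 13 (fail-walked)  → match P6@[35:35]
pos 36 'c': at 6 (fail-walked)
pos 37 'b': at 1 (fail-walked)
pos 38 'b': at 2
pos 39 'd': at 4 (fail-walked)
pos 40 'c': at 8
pos 41 'a': at 9  → match P2@[40:41],P3@[39:41],P6@[41:41]
pos 42 'c': at 6 (fail-walked)
pos 43 'b': at 1 (fail-walked)
pos 44 'b': at 2
pos 45 'a': at 3  → match P0@[43:45],P4@[44:45],P6@[45:45]
pos 46 'b': at 1 (fail-walked)
pos 47 'b': at 2
pos 48 'a': at 3  → match P0@[46:48],P4@[47:48],P6@[48:48]
pos 49 'c': at 6 (fail-walked)
pos 50 'd': at 11
pos 51 'd': at 12  → match P5@[49:51]
pos 52 'c': at 8 (fail-walked)
pos 53 'd': at 11 (fail-walked)
pos 54 'c': at 8 (fail-walked)
pos 55 'a': at 9  → match P2@[54:55],P3@[53:55],P6@[55:55]
pos 56 'c': at 6 (fail-walked)
pos 57 'b': at 1 (fail-walked)
pos 58 'c': at 6 (fail-walked)
pos 59 'a': at 7  → match P2@[58:59],P6@[59:59]
pos 60 'd': at 4 (fail-walked)
pos 61 'b': at 1 (fail-walked)
pos 62 'b': at 2
pos 63 'a': at 3  → match P0@[61:63],P4@[62:63],P6@[63:63]
pos 64 'd': at 4 (fail-walked)
pos 65 'c': at 8
pos 66 'a': at 9  → match P2@[65:66],P3@[64:66],P6@[66:66]
pos 67 'a': at 13 (fail-walked)  → match P6@[67:67]

All matches (sorted): [[3,2],[3,3],[3,6],[7,2],[7,3],[7,6],[9,1],[9,6],[10,6],[11,6],[14,1],[14,6],[17,2],[17,3],[17,6],[19,2],[19,6],[22,0],[22,4],[22,6],[24,2],[24,6],[28,0],[28,4],[28,6],[29,6],[31,1],[31,6],[34,0],[34,4],[34,6],[35,6],[41,2],[41,3],[41,6],[45,0],[45,4],[45,6],[48,0],[48,4],[48,6],[51,5],[55,2],[55,3],[55,6],[59,2],[59,6],[63,0],[63,4],[63,6],[66,2],[66,3],[66,6],[67,6]]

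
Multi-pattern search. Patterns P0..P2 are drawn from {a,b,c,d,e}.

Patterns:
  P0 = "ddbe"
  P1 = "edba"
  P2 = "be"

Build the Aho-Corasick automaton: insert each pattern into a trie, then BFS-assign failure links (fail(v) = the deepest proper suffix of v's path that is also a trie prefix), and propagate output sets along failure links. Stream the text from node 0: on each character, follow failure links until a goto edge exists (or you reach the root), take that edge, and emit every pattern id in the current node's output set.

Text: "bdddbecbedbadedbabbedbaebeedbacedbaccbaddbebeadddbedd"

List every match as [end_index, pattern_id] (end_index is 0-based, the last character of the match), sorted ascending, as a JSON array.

Build automaton:
Trie (insert patterns):
  n0 'ε': b→9 d→1 e→5
  n1 'd': d→2
  n2 'dd': b→3
  n3 'ddb': e→4
  n4 'ddbe': ·  ←P0
  n5 'e': d→6
  n6 'ed': b→7
  n7 'edb': a→8
  n8 'edba': ·  ←P1
  n9 'b': e→10
  n10 'be': ·  ←P2

Failure links (BFS by depth):
  n1('d'): parent n0 fail=0; on 'd' 0 → fail=0;  out ∅∪∅=∅
  n5('e'): parent n0 fail=0; on 'e' 0 → fail=0;  out ∅∪∅=∅
  n9('b'): parent n0 fail=0; on 'b' 0 → fail=0;  out ∅∪∅=∅
  n2('dd'): parent n1 fail=0; on 'd' 0 → fail=1;  out ∅∪∅=∅
  n6('ed'): parent n5 fail=0; on 'd' 0 → fail=1;  out ∅∪∅=∅
  n10('be'): parent n9 fail=0; on 'e' 0 → fail=5;  out {2}∪∅={2}
  n3('ddb'): parent n2 fail=1; on 'b' 1→0 → fail=9;  out ∅∪∅=∅
  n7('edb'): parent n6 fail=1; on 'b' 1→0 → fail=9;  out ∅∪∅=∅
  n4('ddbe'): parent n3 fail=9; on 'e' 9 → fail=10;  out {0}∪{2}={0,2}
  n8('edba'): parent n7 fail=9; on 'a' 9→0 → fail=0;  out {1}∪∅={1}

Run:
i=0 'b': node 0→9
i=1 'd': node 9→1 (fail-walked)
i=2 'd': node 1→2
i=3 'd': node 2→2 (fail-walked)
i=4 'b': node 2→3
i=5 'e': node 3→4  ** P0@[2:5],P2@[4:5]
i=6 'c': node 4→0 (fail-walked)
i=7 'b': node 0→9
i=8 'e': node 9→10  ** P2@[7:8]
i=9 'd': node 10→6 (fail-walked)
i=10 'b': node 6→7
i=11 'a': node 7→8  ** P1@[8:11]
i=12 'd': node 8→1 (fail-walked)
i=13 'e': node 1→5 (fail-walked)
i=14 'd': node 5→6
i=15 'b': node 6→7
i=16 'a': node 7→8  ** P1@[13:16]
i=17 'b': node 8→9 (fail-walked)
i=18 'b': node 9→9 (fail-walked)
i=19 'e': node 9→10  ** P2@[18:19]
i=20 'd': node 10→6 (fail-walked)
i=21 'b': node 6→7
i=22 'a': node 7→8  ** P1@[19:22]
i=23 'e': node 8→5 (fail-walked)
i=24 'b': node 5→9 (fail-walked)
i=25 'e': node 9→10  ** P2@[24:25]
i=26 'e': node 10→5 (fail-walked)
i=27 'd': node 5→6
i=28 'b': node 6→7
i=29 'a': node 7→8  ** P1@[26:29]
i=30 'c': node 8→0 (fail-walked)
i=31 'e': node 0→5
i=32 'd': node 5→6
i=33 'b': node 6→7
i=34 'a': node 7→8  ** P1@[31:34]
i=35 'c': node 8→0 (fail-walked)
i=36 'c': node 0→0
i=37 'b': node 0→9
i=38 'a': node 9→0 (fail-walked)
i=39 'd': node 0→1
i=40 'd': node 1→2
i=41 'b': node 2→3
i=42 'e': node 3→4  ** P0@[39:42],P2@[41:42]
i=43 'b': node 4→9 (fail-walked)
i=44 'e': node 9→10  ** P2@[43:44]
i=45 'a': node 10→0 (fail-walked)
i=46 'd': node 0→1
i=47 'd': node 1→2
i=48 'd': node 2→2 (fail-walked)
i=49 'b': node 2→3
i=50 'e': node 3→4  ** P0@[47:50],P2@[49:50]
i=51 'd': node 4→6 (fail-walked)
i=52 'd': node 6→2 (fail-walked)

All matches (sorted): [[5,0],[5,2],[8,2],[11,1],[16,1],[19,2],[22,1],[25,2],[29,1],[34,1],[42,0],[42,2],[44,2],[50,0],[50,2]]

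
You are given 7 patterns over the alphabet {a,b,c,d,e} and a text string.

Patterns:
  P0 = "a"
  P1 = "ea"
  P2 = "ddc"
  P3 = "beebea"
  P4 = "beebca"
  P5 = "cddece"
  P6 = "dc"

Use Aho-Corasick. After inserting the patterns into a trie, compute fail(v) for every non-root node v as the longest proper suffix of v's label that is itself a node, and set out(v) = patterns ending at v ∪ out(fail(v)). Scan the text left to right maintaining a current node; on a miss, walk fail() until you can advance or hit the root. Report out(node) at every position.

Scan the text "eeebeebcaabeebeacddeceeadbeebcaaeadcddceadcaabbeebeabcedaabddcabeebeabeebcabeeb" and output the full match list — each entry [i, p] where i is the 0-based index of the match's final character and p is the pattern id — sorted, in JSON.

Build automaton:
Trie (insert patterns):
  n0 'ε': a→1 b→7 c→15 d→4 e→2
  n1 'a': ·  ←P0
  n2 'e': a→3
  n3 'ea': ·  ←P1
  n4 'd': c→21 d→5
  n5 'dd': c→6
  n6 'ddc': ·  ←P2
  n7 'b': e→8
  n8 'be': e→9
  n9 'bee': b→10
  n10 'beeb': c→13 e→11
  n11 'beebe': a→12
  n12 'beebea': ·  ←P3
  n13 'beebc': a→14
  n14 'beebca': ·  ←P4
  n15 'c': d→16
  n16 'cd': d→17
  n17 'cdd': e→18
  n18 'cdde': c→19
  n19 'cddec': e→20
  n20 'cddece': ·  ←P5
  n21 'dc': ·  ←P6

BFS fail/out derivation:
  fail(1) 'a': from fail(0)=0 chase 'a': 0 ⇒ 0;  out={0}∪out(0)={0}
  fail(2) 'e': from fail(0)=0 chase 'e': 0 ⇒ 0;  out=∅∪out(0)=∅
  fail(4) 'd': from fail(0)=0 chase 'd': 0 ⇒ 0;  out=∅∪out(0)=∅
  fail(7) 'b': from fail(0)=0 chase 'b': 0 ⇒ 0;  out=∅∪out(0)=∅
  fail(15) 'c': from fail(0)=0 chase 'c': 0 ⇒ 0;  out=∅∪out(0)=∅
  fail(3) 'ea': from fail(2)=0 chase 'a': 0 ⇒ 1;  out={1}∪out(1)={0,1}
  fail(5) 'dd': from fail(4)=0 chase 'd': 0 ⇒ 4;  out=∅∪out(4)=∅
  fail(8) 'be': from fail(7)=0 chase 'e': 0 ⇒ 2;  out=∅∪out(2)=∅
  fail(16) 'cd': from fail(15)=0 chase 'd': 0 ⇒ 4;  out=∅∪out(4)=∅
  fail(21) 'dc': from fail(4)=0 chase 'c': 0 ⇒ 15;  out={6}∪out(15)={6}
  fail(6) 'ddc': from fail(5)=4 chase 'c': 4 ⇒ 21;  out={2}∪out(21)={2,6}
  fail(9) 'bee': from fail(8)=2 chase 'e': 2→0 ⇒ 2;  out=∅∪out(2)=∅
  fail(17) 'cdd': from fail(16)=4 chase 'd': 4 ⇒ 5;  out=∅∪out(5)=∅
  fail(10) 'beeb': from fail(9)=2 chase 'b': 2→0 ⇒ 7;  out=∅∪out(7)=∅
  fail(18) 'cdde': from fail(17)=5 chase 'e': 5→4→0 ⇒ 2;  out=∅∪out(2)=∅
  fail(11) 'beebe': from fail(10)=7 chase 'e': 7 ⇒ 8;  out=∅∪out(8)=∅
  fail(13) 'beebc': from fail(10)=7 chase 'c': 7→0 ⇒ 15;  out=∅∪out(15)=∅
  fail(19) 'cddec': from fail(18)=2 chase 'c': 2→0 ⇒ 15;  out=∅∪out(15)=∅
  fail(12) 'beebea': from fail(11)=8 chase 'a': 8→2 ⇒ 3;  out={3}∪out(3)={0,1,3}
  fail(14) 'beebca': from fail(13)=15 chase 'a': 15→0 ⇒ 1;  out={4}∪out(1)={0,4}
  fail(20) 'cddece': from fail(19)=15 chase 'e': 15→0 ⇒ 2;  out={5}∪out(2)={5}

Scan:
[0] read 'e'  n0⇒n2
[1] read 'e'  n2⇒n2 ·f
[2] read 'e'  n2⇒n2 ·f
[3] read 'b'  n2⇒n7 ·f
[4] read 'e'  n7⇒n8
[5] read 'e'  n8⇒n9
[6] read 'b'  n9⇒n10
[7] read 'c'  n10⇒n13
[8] read 'a'  n13⇒n14  emit P0@[8:8],P4@[3:8]
[9] read 'a'  n14⇒n1 ·f  emit P0@[9:9]
[10] read 'b'  n1⇒n7 ·f
[11] read 'e'  n7⇒n8
[12] read 'e'  n8⇒n9
[13] read 'b'  n9⇒n10
[14] read 'e'  n10⇒n11
[15] read 'a'  n11⇒n12  emit P0@[15:15],P1@[14:15],P3@[10:15]
[16] read 'c'  n12⇒n15 ·f
[17] read 'd'  n15⇒n16
[18] read 'd'  n16⇒n17
[19] read 'e'  n17⇒n18
[20] read 'c'  n18⇒n19
[21] read 'e'  n19⇒n20  emit P5@[16:21]
[22] read 'e'  n20⇒n2 ·f
[23] read 'a'  n2⇒n3  emit P0@[23:23],P1@[22:23]
[24] read 'd'  n3⇒n4 ·f
[25] read 'b'  n4⇒n7 ·f
[26] read 'e'  n7⇒n8
[27] read 'e'  n8⇒n9
[28] read 'b'  n9⇒n10
[29] read 'c'  n10⇒n13
[30] read 'a'  n13⇒n14  emit P0@[30:30],P4@[25:30]
[31] read 'a'  n14⇒n1 ·f  emit P0@[31:31]
[32] read 'e'  n1⇒n2 ·f
[33] read 'a'  n2⇒n3  emit P0@[33:33],P1@[32:33]
[34] read 'd'  n3⇒n4 ·f
[35] read 'c'  n4⇒n21  emit P6@[34:35]
[36] read 'd'  n21⇒n16 ·f
[37] read 'd'  n16⇒n17
[38] read 'c'  n17⇒n6 ·f  emit P2@[36:38],P6@[37:38]
[39] read 'e'  n6⇒n2 ·f
[40] read 'a'  n2⇒n3  emit P0@[40:40],P1@[39:40]
[41] read 'd'  n3⇒n4 ·f
[42] read 'c'  n4⇒n21  emit P6@[41:42]
[43] read 'a'  n21⇒n1 ·f  emit P0@[43:43]
[44] read 'a'  n1⇒n1 ·f  emit P0@[44:44]
[45] read 'b'  n1⇒n7 ·f
[46] read 'b'  n7⇒n7 ·f
[47] read 'e'  n7⇒n8
[48] read 'e'  n8⇒n9
[49] read 'b'  n9⇒n10
[50] read 'e'  n10⇒n11
[51] read 'a'  n11⇒n12  emit P0@[51:51],P1@[50:51],P3@[46:51]
[52] read 'b'  n12⇒n7 ·f
[53] read 'c'  n7⇒n15 ·f
[54] read 'e'  n15⇒n2 ·f
[55] read 'd'  n2⇒n4 ·f
[56] read 'a'  n4⇒n1 ·f  emit P0@[56:56]
[57] read 'a'  n1⇒n1 ·f  emit P0@[57:57]
[58] read 'b'  n1⇒n7 ·f
[59] read 'd'  n7⇒n4 ·f
[60] read 'd'  n4⇒n5
[61] read 'c'  n5⇒n6  emit P2@[59:61],P6@[60:61]
[62] read 'a'  n6⇒n1 ·f  emit P0@[62:62]
[63] read 'b'  n1⇒n7 ·f
[64] read 'e'  n7⇒n8
[65] read 'e'  n8⇒n9
[66] read 'b'  n9⇒n10
[67] read 'e'  n10⇒n11
[68] read 'a'  n11⇒n12  emit P0@[68:68],P1@[67:68],P3@[63:68]
[69] read 'b'  n12⇒n7 ·f
[70] read 'e'  n7⇒n8
[71] read 'e'  n8⇒n9
[72] read 'b'  n9⇒n10
[73] read 'c'  n10⇒n13
[74] read 'a'  n13⇒n14  emit P0@[74:74],P4@[69:74]
[75] read 'b'  n14⇒n7 ·f
[76] read 'e'  n7⇒n8
[77] read 'e'  n8⇒n9
[78] read 'b'  n9⇒n10

Matches: [[8,0],[8,4],[9,0],[15,0],[15,1],[15,3],[21,5],[23,0],[23,1],[30,0],[30,4],[31,0],[33,0],[33,1],[35,6],[38,2],[38,6],[40,0],[40,1],[42,6],[43,0],[44,0],[51,0],[51,1],[51,3],[56,0],[57,0],[61,2],[61,6],[62,0],[68,0],[68,1],[68,3],[74,0],[74,4]]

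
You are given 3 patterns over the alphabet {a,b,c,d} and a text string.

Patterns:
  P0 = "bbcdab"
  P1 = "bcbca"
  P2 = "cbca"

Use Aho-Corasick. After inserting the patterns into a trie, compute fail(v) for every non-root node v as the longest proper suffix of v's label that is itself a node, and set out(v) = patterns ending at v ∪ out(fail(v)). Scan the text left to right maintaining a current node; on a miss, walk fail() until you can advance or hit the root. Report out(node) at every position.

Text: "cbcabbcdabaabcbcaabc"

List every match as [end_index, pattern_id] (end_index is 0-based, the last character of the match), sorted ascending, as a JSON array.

Construct AC machine:
Trie (insert patterns):
  n0 'ε': b→1 c→11
  n1 'b': b→2 c→7
  n2 'bb': c→3
  n3 'bbc': d→4
  n4 'bbcd': a→5
  n5 'bbcda': b→6
  n6 'bbcdab': ·  ←P0
  n7 'bc': b→8
  n8 'bcb': c→9
  n9 'bcbc': a→10
  n10 'bcbca': ·  ←P1
  n11 'c': b→12
  n12 'cb': c→13
  n13 'cbc': a→14
  n14 'cbca': ·  ←P2

Failure links (BFS by depth):
  fail(1) 'b': from fail(0)=0 chase 'b': 0 ⇒ 0;  out=∅∪out(0)=∅
  fail(11) 'c': from fail(0)=0 chase 'c': 0 ⇒ 0;  out=∅∪out(0)=∅
  fail(2) 'bb': from fail(1)=0 chase 'b': 0 ⇒ 1;  out=∅∪out(1)=∅
  fail(7) 'bc': from fail(1)=0 chase 'c': 0 ⇒ 11;  out=∅∪out(11)=∅
  fail(12) 'cb': from fail(11)=0 chase 'b': 0 ⇒ 1;  out=∅∪out(1)=∅
  fail(3) 'bbc': from fail(2)=1 chase 'c': 1 ⇒ 7;  out=∅∪out(7)=∅
  fail(8) 'bcb': from fail(7)=11 chase 'b': 11 ⇒ 12;  out=∅∪out(12)=∅
  fail(13) 'cbc': from fail(12)=1 chase 'c': 1 ⇒ 7;  out=∅∪out(7)=∅
  fail(4) 'bbcd': from fail(3)=7 chase 'd': 7→11→0 ⇒ 0;  out=∅∪out(0)=∅
  fail(9) 'bcbc': from fail(8)=12 chase 'c': 12 ⇒ 13;  out=∅∪out(13)=∅
  fail(14) 'cbca': from fail(13)=7 chase 'a': 7→11→0 ⇒ 0;  out={2}∪out(0)={2}
  fail(5) 'bbcda': from fail(4)=0 chase 'a': 0 ⇒ 0;  out=∅∪out(0)=∅
  fail(10) 'bcbca': from fail(9)=13 chase 'a': 13 ⇒ 14;  out={1}∪out(14)={1,2}
  fail(6) 'bbcdab': from fail(5)=0 chase 'b': 0 ⇒ 1;  out={0}∪out(1)={0}

Text stream:
pos 0 'c': at 11
pos 1 'b': at 12
pos 2 'c': at 13
pos 3 'a': at 14  → match P2@[0:3]
pos 4 'b': at 1 ·f
pos 5 'b': at 2
pos 6 'c': at 3
pos 7 'd': at 4
pos 8 'a': at 5
pos 9 'b': at 6  → match P0@[4:9]
pos 10 'a': at 0 ·f
pos 11 'a': at 0
pos 12 'b': at 1
pos 13 'c': at 7
pos 14 'b': at 8
pos 15 'c': at 9
pos 16 'a': at 10  → match P1@[12:16],P2@[13:16]
pos 17 'a': at 0 ·f
pos 18 'b': at 1
pos 19 'c': at 7

All matches (sorted): [[3,2],[9,0],[16,1],[16,2]]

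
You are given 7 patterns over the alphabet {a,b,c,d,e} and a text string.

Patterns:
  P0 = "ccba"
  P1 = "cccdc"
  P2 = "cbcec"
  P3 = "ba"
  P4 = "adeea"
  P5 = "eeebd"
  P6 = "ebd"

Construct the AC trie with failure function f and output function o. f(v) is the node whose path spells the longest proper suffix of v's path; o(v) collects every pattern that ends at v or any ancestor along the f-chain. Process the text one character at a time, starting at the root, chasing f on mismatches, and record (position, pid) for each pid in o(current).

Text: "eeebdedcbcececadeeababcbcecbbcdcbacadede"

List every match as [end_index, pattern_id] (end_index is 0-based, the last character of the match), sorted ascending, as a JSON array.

Build:
Trie (insert patterns):
  n0 'ε': a→14 b→12 c→1 e→19
  n1 'c': b→8 c→2
  n2 'cc': b→3 c→5
  n3 'ccb': a→4
  n4 'ccba': ·  [P0 ends]
  n5 'ccc': d→6
  n6 'cccd': c→7
  n7 'cccdc': ·  [P1 ends]
  n8 'cb': c→9
  n9 'cbc': e→10
  n10 'cbce': c→11
  n11 'cbcec': ·  [P2 ends]
  n12 'b': a→13
  n13 'ba': ·  [P3 ends]
  n14 'a': d→15
  n15 'ad': e→16
  n16 'ade': e→17
  n17 'adee': a→18
  n18 'adeea': ·  [P4 ends]
  n19 'e': b→24 e→20
  n20 'ee': e→21
  n21 'eee': b→22
  n22 'eeeb': d→23
  n23 'eeebd': ·  [P5 ends]
  n24 'eb': d→25
  n25 'ebd': ·  [P6 ends]

Failure links (BFS by depth):
  n1('c'): parent n0 fail=0; on 'c' 0 → fail=0;  out ∅∪∅=∅
  n12('b'): parent n0 fail=0; on 'b' 0 → fail=0;  out ∅∪∅=∅
  n14('a'): parent n0 fail=0; on 'a' 0 → fail=0;  out ∅∪∅=∅
  n19('e'): parent n0 fail=0; on 'e' 0 → fail=0;  out ∅∪∅=∅
  n2('cc'): parent n1 fail=0; on 'c' 0 → fail=1;  out ∅∪∅=∅
  n8('cb'): parent n1 fail=0; on 'b' 0 → fail=12;  out ∅∪∅=∅
  n13('ba'): parent n12 fail=0; on 'a' 0 → fail=14;  out {3}∪∅={3}
  n15('ad'): parent n14 fail=0; on 'd' 0 → fail=0;  out ∅∪∅=∅
  n20('ee'): parent n19 fail=0; on 'e' 0 → fail=19;  out ∅∪∅=∅
  n24('eb'): parent n19 fail=0; on 'b' 0 → fail=12;  out ∅∪∅=∅
  n3('ccb'): parent n2 fail=1; on 'b' 1 → fail=8;  out ∅∪∅=∅
  n5('ccc'): parent n2 fail=1; on 'c' 1 → fail=2;  out ∅∪∅=∅
  n9('cbc'): parent n8 fail=12; on 'c' 12→0 → fail=1;  out ∅∪∅=∅
  n16('ade'): parent n15 fail=0; on 'e' 0 → fail=19;  out ∅∪∅=∅
  n21('eee'): parent n20 fail=19; on 'e' 19 → fail=20;  out ∅∪∅=∅
  n25('ebd'): parent n24 fail=12; on 'd' 12→0 → fail=0;  out {6}∪∅={6}
  n4('ccba'): parent n3 fail=8; on 'a' 8→12 → fail=13;  out {0}∪{3}={0,3}
  n6('cccd'): parent n5 fail=2; on 'd' 2→1→0 → fail=0;  out ∅∪∅=∅
  n10('cbce'): parent n9 fail=1; on 'e' 1→0 → fail=19;  out ∅∪∅=∅
  n17('adee'): parent n16 fail=19; on 'e' 19 → fail=20;  out ∅∪∅=∅
  n22('eeeb'): parent n21 fail=20; on 'b' 20→19 → fail=24;  out ∅∪∅=∅
  n7('cccdc'): parent n6 fail=0; on 'c' 0 → fail=1;  out {1}∪∅={1}
  n11('cbcec'): parent n10 fail=19; on 'c' 19→0 → fail=1;  out {2}∪∅={2}
  n18('adeea'): parent n17 fail=20; on 'a' 20→19→0 → fail=14;  out {4}∪∅={4}
  n23('eeebd'): parent n22 fail=24; on 'd' 24 → fail=25;  out {5}∪{6}={5,6}

Run:
i=0 'e': node 0→19
i=1 'e': node 19→20
i=2 'e': node 20→21
i=3 'b': node 21→22
i=4 'd': node 22→23  emit P5@[0:4],P6@[2:4]
i=5 'e': node 23→19 (via fail)
i=6 'd': node 19→0 (via fail)
i=7 'c': node 0→1
i=8 'b': node 1→8
i=9 'c': node 8→9
i=10 'e': node 9→10
i=11 'c': node 10→11  emit P2@[7:11]
i=12 'e': node 11→19 (via fail)
i=13 'c': node 19→1 (via fail)
i=14 'a': node 1→14 (via fail)
i=15 'd': node 14→15
i=16 'e': node 15→16
i=17 'e': node 16→17
i=18 'a': node 17→18  emit P4@[14:18]
i=19 'b': node 18→12 (via fail)
i=20 'a': node 12→13  emit P3@[19:20]
i=21 'b': node 13→12 (via fail)
i=22 'c': node 12→1 (via fail)
i=23 'b': node 1→8
i=24 'c': node 8→9
i=25 'e': node 9→10
i=26 'c': node 10→11  emit P2@[22:26]
i=27 'b': node 11→8 (via fail)
i=28 'b': node 8→12 (via fail)
i=29 'c': node 12→1 (via fail)
i=30 'd': node 1→0 (via fail)
i=31 'c': node 0→1
i=32 'b': node 1→8
i=33 'a': node 8→13 (via fail)  emit P3@[32:33]
i=34 'c': node 13→1 (via fail)
i=35 'a': node 1→14 (via fail)
i=36 'd': node 14→15
i=37 'e': node 15→16
i=38 'd': node 16→0 (via fail)
i=39 'e': node 0→19

Result: [[4,5],[4,6],[11,2],[18,4],[20,3],[26,2],[33,3]]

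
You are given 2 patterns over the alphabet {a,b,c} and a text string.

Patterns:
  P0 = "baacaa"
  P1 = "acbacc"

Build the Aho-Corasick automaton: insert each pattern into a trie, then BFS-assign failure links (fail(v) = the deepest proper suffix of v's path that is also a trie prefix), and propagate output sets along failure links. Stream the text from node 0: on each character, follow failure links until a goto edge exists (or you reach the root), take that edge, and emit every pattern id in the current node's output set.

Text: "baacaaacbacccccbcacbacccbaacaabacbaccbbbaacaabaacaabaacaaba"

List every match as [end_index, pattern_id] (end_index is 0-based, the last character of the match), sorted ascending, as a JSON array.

Build automaton:
Trie nodes:
  n0 'ε': a→7 b→1
  n1 'b': a→2
  n2 'ba': a→3
  n3 'baa': c→4
  n4 'baac': a→5
  n5 'baaca': a→6
  n6 'baacaa': ·  [P0 ends]
  n7 'a': c→8
  n8 'ac': b→9
  n9 'acb': a→10
  n10 'acba': c→11
  n11 'acbac': c→12
  n12 'acbacc': ·  [P1 ends]

Failure links (BFS by depth):
  n1('b'): parent n0 fail=0; on 'b' 0 → fail=0;  out ∅∪∅=∅
  n7('a'): parent n0 fail=0; on 'a' 0 → fail=0;  out ∅∪∅=∅
  n2('ba'): parent n1 fail=0; on 'a' 0 → fail=7;  out ∅∪∅=∅
  n8('ac'): parent n7 fail=0; on 'c' 0 → fail=0;  out ∅∪∅=∅
  n3('baa'): parent n2 fail=7; on 'a' 7→0 → fail=7;  out ∅∪∅=∅
  n9('acb'): parent n8 fail=0; on 'b' 0 → fail=1;  out ∅∪∅=∅
  n4('baac'): parent n3 fail=7; on 'c' 7 → fail=8;  out ∅∪∅=∅
  n10('acba'): parent n9 fail=1; on 'a' 1 → fail=2;  out ∅∪∅=∅
  n5('baaca'): parent n4 fail=8; on 'a' 8→0 → fail=7;  out ∅∪∅=∅
  n11('acbac'): parent n10 fail=2; on 'c' 2→7 → fail=8;  out ∅∪∅=∅
  n6('baacaa'): parent n5 fail=7; on 'a' 7→0 → fail=7;  out {0}∪∅={0}
  n12('acbacc'): parent n11 fail=8; on 'c' 8→0 → fail=0;  out {1}∪∅={1}

Scan:
[0] read 'b'  n0⇒n1
[1] read 'a'  n1⇒n2
[2] read 'a'  n2⇒n3
[3] read 'c'  n3⇒n4
[4] read 'a'  n4⇒n5
[5] read 'a'  n5⇒n6  ** P0@[0:5]
[6] read 'a'  n6⇒n7 ·f
[7] read 'c'  n7⇒n8
[8] read 'b'  n8⇒n9
[9] read 'a'  n9⇒n10
[10] read 'c'  n10⇒n11
[11] read 'c'  n11⇒n12  ** P1@[6:11]
[12] read 'c'  n12⇒n0 ·f
[13] read 'c'  n0⇒n0
[14] read 'c'  n0⇒n0
[15] read 'b'  n0⇒n1
[16] read 'c'  n1⇒n0 ·f
[17] read 'a'  n0⇒n7
[18] read 'c'  n7⇒n8
[19] read 'b'  n8⇒n9
[20] read 'a'  n9⇒n10
[21] read 'c'  n10⇒n11
[22] read 'c'  n11⇒n12  ** P1@[17:22]
[23] read 'c'  n12⇒n0 ·f
[24] read 'b'  n0⇒n1
[25] read 'a'  n1⇒n2
[26] read 'a'  n2⇒n3
[27] read 'c'  n3⇒n4
[28] read 'a'  n4⇒n5
[29] read 'a'  n5⇒n6  ** P0@[24:29]
[30] read 'b'  n6⇒n1 ·f
[31] read 'a'  n1⇒n2
[32] read 'c'  n2⇒n8 ·f
[33] read 'b'  n8⇒n9
[34] read 'a'  n9⇒n10
[35] read 'c'  n10⇒n11
[36] read 'c'  n11⇒n12  ** P1@[31:36]
[37] read 'b'  n12⇒n1 ·f
[38] read 'b'  n1⇒n1 ·f
[39] read 'b'  n1⇒n1 ·f
[40] read 'a'  n1⇒n2
[41] read 'a'  n2⇒n3
[42] read 'c'  n3⇒n4
[43] read 'a'  n4⇒n5
[44] read 'a'  n5⇒n6  ** P0@[39:44]
[45] read 'b'  n6⇒n1 ·f
[46] read 'a'  n1⇒n2
[47] read 'a'  n2⇒n3
[48] read 'c'  n3⇒n4
[49] read 'a'  n4⇒n5
[50] read 'a'  n5⇒n6  ** P0@[45:50]
[51] read 'b'  n6⇒n1 ·f
[52] read 'a'  n1⇒n2
[53] read 'a'  n2⇒n3
[54] read 'c'  n3⇒n4
[55] read 'a'  n4⇒n5
[56] read 'a'  n5⇒n6  ** P0@[51:56]
[57] read 'b'  n6⇒n1 ·f
[58] read 'a'  n1⇒n2

All matches (sorted): [[5,0],[11,1],[22,1],[29,0],[36,1],[44,0],[50,0],[56,0]]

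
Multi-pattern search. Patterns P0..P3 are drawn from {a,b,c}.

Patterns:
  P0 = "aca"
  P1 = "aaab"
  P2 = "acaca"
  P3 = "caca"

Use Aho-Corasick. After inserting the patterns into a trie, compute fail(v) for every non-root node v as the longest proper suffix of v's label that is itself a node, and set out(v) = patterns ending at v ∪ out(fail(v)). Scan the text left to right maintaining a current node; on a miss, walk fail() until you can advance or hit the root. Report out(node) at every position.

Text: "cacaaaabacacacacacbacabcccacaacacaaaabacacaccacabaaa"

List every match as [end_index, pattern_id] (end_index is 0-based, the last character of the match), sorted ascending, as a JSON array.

Build:
Trie nodes:
  n0 'ε': a→1 c→9
  n1 'a': a→4 c→2
  n2 'ac': a→3
  n3 'aca': c→7  [P0 ends]
  n4 'aa': a→5
  n5 'aaa': b→6
  n6 'aaab': ·  [P1 ends]
  n7 'acac': a→8
  n8 'acaca': ·  [P2 ends]
  n9 'c': a→10
  n10 'ca': c→11
  n11 'cac': a→12
  n12 'caca': ·  [P3 ends]

BFS fail/out derivation:
  fail(1) 'a': from fail(0)=0 chase 'a': 0 ⇒ 0;  out=∅∪out(0)=∅
  fail(9) 'c': from fail(0)=0 chase 'c': 0 ⇒ 0;  out=∅∪out(0)=∅
  fail(2) 'ac': from fail(1)=0 chase 'c': 0 ⇒ 9;  out=∅∪out(9)=∅
  fail(4) 'aa': from fail(1)=0 chase 'a': 0 ⇒ 1;  out=∅∪out(1)=∅
  fail(10) 'ca': from fail(9)=0 chase 'a': 0 ⇒ 1;  out=∅∪out(1)=∅
  fail(3) 'aca': from fail(2)=9 chase 'a': 9 ⇒ 10;  out={0}∪out(10)={0}
  fail(5) 'aaa': from fail(4)=1 chase 'a': 1 ⇒ 4;  out=∅∪out(4)=∅
  fail(11) 'cac': from fail(10)=1 chase 'c': 1 ⇒ 2;  out=∅∪out(2)=∅
  fail(6) 'aaab': from fail(5)=4 chase 'b': 4→1→0 ⇒ 0;  out={1}∪out(0)={1}
  fail(7) 'acac': from fail(3)=10 chase 'c': 10 ⇒ 11;  out=∅∪out(11)=∅
  fail(12) 'caca': from fail(11)=2 chase 'a': 2 ⇒ 3;  out={3}∪out(3)={0,3}
  fail(8) 'acaca': from fail(7)=11 chase 'a': 11 ⇒ 12;  out={2}∪out(12)={0,2,3}

Scan:
i=0 'c': node 0→9
i=1 'a': node 9→10
i=2 'c': node 10→11
i=3 'a': node 11→12  → match P0@[1:3],P3@[0:3]
i=4 'a': node 12→4 ·f
i=5 'a': node 4→5
i=6 'a': node 5→5 ·f
i=7 'b': node 5→6  → match P1@[4:7]
i=8 'a': node 6→1 ·f
i=9 'c': node 1→2
i=10 'a': node 2→3  → match P0@[8:10]
i=11 'c': node 3→7
i=12 'a': node 7→8  → match P0@[10:12],P2@[8:12],P3@[9:12]
i=13 'c': node 8→7 ·f
i=14 'a': node 7→8  → match P0@[12:14],P2@[10:14],P3@[11:14]
i=15 'c': node 8→7 ·f
i=16 'a': node 7→8  → match P0@[14:16],P2@[12:16],P3@[13:16]
i=17 'c': node 8→7 ·f
i=18 'b': node 7→0 ·f
i=19 'a': node 0→1
i=20 'c': node 1→2
i=21 'a': node 2→3  → match P0@[19:21]
i=22 'b': node 3→0 ·f
i=23 'c': node 0→9
i=24 'c': node 9→9 ·f
i=25 'c': node 9→9 ·f
i=26 'a': node 9→10
i=27 'c': node 10→11
i=28 'a': node 11→12  → match P0@[26:28],P3@[25:28]
i=29 'a': node 12→4 ·f
i=30 'c': node 4→2 ·f
i=31 'a': node 2→3  → match P0@[29:31]
i=32 'c': node 3→7
i=33 'a': node 7→8  → match P0@[31:33],P2@[29:33],P3@[30:33]
i=34 'a': node 8→4 ·f
i=35 'a': node 4→5
i=36 'a': node 5→5 ·f
i=37 'b': node 5→6  → match P1@[34:37]
i=38 'a': node 6→1 ·f
i=39 'c': node 1→2
i=40 'a': node 2→3  → match P0@[38:40]
i=41 'c': node 3→7
i=42 'a': node 7→8  → match P0@[40:42],P2@[38:42],P3@[39:42]
i=43 'c': node 8→7 ·f
i=44 'c': node 7→9 ·f
i=45 'a': node 9→10
i=46 'c': node 10→11
i=47 'a': node 11→12  → match P0@[45:47],P3@[44:47]
i=48 'b': node 12→0 ·f
i=49 'a': node 0→1
i=50 'a': node 1→4
i=51 'a': node 4→5

Result: [[3,0],[3,3],[7,1],[10,0],[12,0],[12,2],[12,3],[14,0],[14,2],[14,3],[16,0],[16,2],[16,3],[21,0],[28,0],[28,3],[31,0],[33,0],[33,2],[33,3],[37,1],[40,0],[42,0],[42,2],[42,3],[47,0],[47,3]]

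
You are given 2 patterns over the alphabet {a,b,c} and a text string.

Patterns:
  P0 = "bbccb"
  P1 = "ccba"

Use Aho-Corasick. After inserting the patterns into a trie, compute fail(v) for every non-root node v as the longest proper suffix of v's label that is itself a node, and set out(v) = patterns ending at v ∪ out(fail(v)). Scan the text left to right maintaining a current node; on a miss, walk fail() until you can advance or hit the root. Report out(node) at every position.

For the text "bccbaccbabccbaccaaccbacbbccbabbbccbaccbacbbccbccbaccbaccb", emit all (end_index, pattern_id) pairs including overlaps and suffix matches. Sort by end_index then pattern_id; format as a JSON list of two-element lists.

Build automaton:
Trie (insert patterns):
  n0 'ε': b→1 c→6
  n1 'b': b→2
  n2 'bb': c→3
  n3 'bbc': c→4
  n4 'bbcc': b→5
  n5 'bbccb': ·  [P0 ends]
  n6 'c': c→7
  n7 'cc': b→8
  n8 'ccb': a→9
  n9 'ccba': ·  [P1 ends]

BFS fail/out derivation:
  n1('b'): parent n0 fail=0; on 'b' 0 → fail=0;  out ∅∪∅=∅
  n6('c'): parent n0 fail=0; on 'c' 0 → fail=0;  out ∅∪∅=∅
  n2('bb'): parent n1 fail=0; on 'b' 0 → fail=1;  out ∅∪∅=∅
  n7('cc'): parent n6 fail=0; on 'c' 0 → fail=6;  out ∅∪∅=∅
  n3('bbc'): parent n2 fail=1; on 'c' 1→0 → fail=6;  out ∅∪∅=∅
  n8('ccb'): parent n7 fail=6; on 'b' 6→0 → fail=1;  out ∅∪∅=∅
  n4('bbcc'): parent n3 fail=6; on 'c' 6 → fail=7;  out ∅∪∅=∅
  n9('ccba'): parent n8 fail=1; on 'a' 1→0 → fail=0;  out {1}∪∅={1}
  n5('bbccb'): parent n4 fail=7; on 'b' 7 → fail=8;  out {0}∪∅={0}

Text stream:
pos 0 'b': at 1
pos 1 'c': at 6 (fail-walked)
pos 2 'c': at 7
pos 3 'b': at 8
pos 4 'a': at 9  ** P1@[1:4]
pos 5 'c': at 6 (fail-walked)
pos 6 'c': at 7
pos 7 'b': at 8
pos 8 'a': at 9  ** P1@[5:8]
pos 9 'b': at 1 (fail-walked)
pos 10 'c': at 6 (fail-walked)
pos 11 'c': at 7
pos 12 'b': at 8
pos 13 'a': at 9  ** P1@[10:13]
pos 14 'c': at 6 (fail-walked)
pos 15 'c': at 7
pos 16 'a': at 0 (fail-walked)
pos 17 'a': at 0
pos 18 'c': at 6
pos 19 'c': at 7
pos 20 'b': at 8
pos 21 'a': at 9  ** P1@[18:21]
pos 22 'c': at 6 (fail-walked)
pos 23 'b': at 1 (fail-walked)
pos 24 'b': at 2
pos 25 'c': at 3
pos 26 'c': at 4
pos 27 'b': at 5  ** P0@[23:27]
pos 28 'a': at 9 (fail-walked)  ** P1@[25:28]
pos 29 'b': at 1 (fail-walked)
pos 30 'b': at 2
pos 31 'b': at 2 (fail-walked)
pos 32 'c': at 3
pos 33 'c': at 4
pos 34 'b': at 5  ** P0@[30:34]
pos 35 'a': at 9 (fail-walked)  ** P1@[32:35]
pos 36 'c': at 6 (fail-walked)
pos 37 'c': at 7
pos 38 'b': at 8
pos 39 'a': at 9  ** P1@[36:39]
pos 40 'c': at 6 (fail-walked)
pos 41 'b': at 1 (fail-walked)
pos 42 'b': at 2
pos 43 'c': at 3
pos 44 'c': at 4
pos 45 'b': at 5  ** P0@[41:45]
pos 46 'c': at 6 (fail-walked)
pos 47 'c': at 7
pos 48 'b': at 8
pos 49 'a': at 9  ** P1@[46:49]
pos 50 'c': at 6 (fail-walked)
pos 51 'c': at 7
pos 52 'b': at 8
pos 53 'a': at 9  ** P1@[50:53]
pos 54 'c': at 6 (fail-walked)
pos 55 'c': at 7
pos 56 'b': at 8

Result: [[4,1],[8,1],[13,1],[21,1],[27,0],[28,1],[34,0],[35,1],[39,1],[45,0],[49,1],[53,1]]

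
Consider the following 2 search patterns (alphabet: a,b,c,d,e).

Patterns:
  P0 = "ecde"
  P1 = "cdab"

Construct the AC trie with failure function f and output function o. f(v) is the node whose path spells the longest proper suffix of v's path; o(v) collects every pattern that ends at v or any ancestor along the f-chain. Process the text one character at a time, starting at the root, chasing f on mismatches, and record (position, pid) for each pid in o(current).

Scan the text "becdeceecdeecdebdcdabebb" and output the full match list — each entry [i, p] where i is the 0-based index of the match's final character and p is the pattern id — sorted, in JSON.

Build:
Trie nodes:
  n0 'ε': c→5 e→1
  n1 'e': c→2
  n2 'ec': d→3
  n3 'ecd': e→4
  n4 'ecde': ·  [P0 ends]
  n5 'c': d→6
  n6 'cd': a→7
  n7 'cda': b→8
  n8 'cdab': ·  [P1 ends]

Failure links (BFS by depth):
  n1('e'): parent n0 fail=0; on 'e' 0 → fail=0;  out ∅∪∅=∅
  n5('c'): parent n0 fail=0; on 'c' 0 → fail=0;  out ∅∪∅=∅
  n2('ec'): parent n1 fail=0; on 'c' 0 → fail=5;  out ∅∪∅=∅
  n6('cd'): parent n5 fail=0; on 'd' 0 → fail=0;  out ∅∪∅=∅
  n3('ecd'): parent n2 fail=5; on 'd' 5 → fail=6;  out ∅∪∅=∅
  n7('cda'): parent n6 fail=0; on 'a' 0 → fail=0;  out ∅∪∅=∅
  n4('ecde'): parent n3 fail=6; on 'e' 6→0 → fail=1;  out {0}∪∅={0}
  n8('cdab'): parent n7 fail=0; on 'b' 0 → fail=0;  out {1}∪∅={1}

Text stream:
[0] read 'b'  n0⇒n0
[1] read 'e'  n0⇒n1
[2] read 'c'  n1⇒n2
[3] read 'd'  n2⇒n3
[4] read 'e'  n3⇒n4  emit P0@[1:4]
[5] read 'c'  n4⇒n2 (fail-walked)
[6] read 'e'  n2⇒n1 (fail-walked)
[7] read 'e'  n1⇒n1 (fail-walked)
[8] read 'c'  n1⇒n2
[9] read 'd'  n2⇒n3
[10] read 'e'  n3⇒n4  emit P0@[7:10]
[11] read 'e'  n4⇒n1 (fail-walked)
[12] read 'c'  n1⇒n2
[13] read 'd'  n2⇒n3
[14] read 'e'  n3⇒n4  emit P0@[11:14]
[15] read 'b'  n4⇒n0 (fail-walked)
[16] read 'd'  n0⇒n0
[17] read 'c'  n0⇒n5
[18] read 'd'  n5⇒n6
[19] read 'a'  n6⇒n7
[20] read 'b'  n7⇒n8  emit P1@[17:20]
[21] read 'e'  n8⇒n1 (fail-walked)
[22] read 'b'  n1⇒n0 (fail-walked)
[23] read 'b'  n0⇒n0

Result: [[4,0],[10,0],[14,0],[20,1]]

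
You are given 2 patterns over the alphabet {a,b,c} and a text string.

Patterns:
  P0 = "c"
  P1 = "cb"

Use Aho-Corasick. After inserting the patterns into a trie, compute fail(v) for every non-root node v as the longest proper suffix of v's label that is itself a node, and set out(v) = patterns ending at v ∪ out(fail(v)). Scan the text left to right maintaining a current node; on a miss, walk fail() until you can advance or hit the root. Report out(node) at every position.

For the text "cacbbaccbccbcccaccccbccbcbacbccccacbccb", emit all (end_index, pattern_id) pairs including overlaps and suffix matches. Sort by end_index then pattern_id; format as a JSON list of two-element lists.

Build:
Trie (insert patterns):
  n0 'ε': c→1
  n1 'c': b→2  [P0 ends]
  n2 'cb': ·  [P1 ends]

Failure links (BFS by depth):
  fail(1) 'c': from fail(0)=0 chase 'c': 0 ⇒ 0;  out={0}∪out(0)={0}
  fail(2) 'cb': from fail(1)=0 chase 'b': 0 ⇒ 0;  out={1}∪out(0)={1}

Scan:
i=0 'c': node 0→1  ** P0@[0:0]
i=1 'a': node 1→0 ·f
i=2 'c': node 0→1  ** P0@[2:2]
i=3 'b': node 1→2  ** P1@[2:3]
i=4 'b': node 2→0 ·f
i=5 'a': node 0→0
i=6 'c': node 0→1  ** P0@[6:6]
i=7 'c': node 1→1 ·f  ** P0@[7:7]
i=8 'b': node 1→2  ** P1@[7:8]
i=9 'c': node 2→1 ·f  ** P0@[9:9]
i=10 'c': node 1→1 ·f  ** P0@[10:10]
i=11 'b': node 1→2  ** P1@[10:11]
i=12 'c': node 2→1 ·f  ** P0@[12:12]
i=13 'c': node 1→1 ·f  ** P0@[13:13]
i=14 'c': node 1→1 ·f  ** P0@[14:14]
i=15 'a': node 1→0 ·f
i=16 'c': node 0→1  ** P0@[16:16]
i=17 'c': node 1→1 ·f  ** P0@[17:17]
i=18 'c': node 1→1 ·f  ** P0@[18:18]
i=19 'c': node 1→1 ·f  ** P0@[19:19]
i=20 'b': node 1→2  ** P1@[19:20]
i=21 'c': node 2→1 ·f  ** P0@[21:21]
i=22 'c': node 1→1 ·f  ** P0@[22:22]
i=23 'b': node 1→2  ** P1@[22:23]
i=24 'c': node 2→1 ·f  ** P0@[24:24]
i=25 'b': node 1→2  ** P1@[24:25]
i=26 'a': node 2→0 ·f
i=27 'c': node 0→1  ** P0@[27:27]
i=28 'b': node 1→2  ** P1@[27:28]
i=29 'c': node 2→1 ·f  ** P0@[29:29]
i=30 'c': node 1→1 ·f  ** P0@[30:30]
i=31 'c': node 1→1 ·f  ** P0@[31:31]
i=32 'c': node 1→1 ·f  ** P0@[32:32]
i=33 'a': node 1→0 ·f
i=34 'c': node 0→1  ** P0@[34:34]
i=35 'b': node 1→2  ** P1@[34:35]
i=36 'c': node 2→1 ·f  ** P0@[36:36]
i=37 'c': node 1→1 ·f  ** P0@[37:37]
i=38 'b': node 1→2  ** P1@[37:38]

Matches: [[0,0],[2,0],[3,1],[6,0],[7,0],[8,1],[9,0],[10,0],[11,1],[12,0],[13,0],[14,0],[16,0],[17,0],[18,0],[19,0],[20,1],[21,0],[22,0],[23,1],[24,0],[25,1],[27,0],[28,1],[29,0],[30,0],[31,0],[32,0],[34,0],[35,1],[36,0],[37,0],[38,1]]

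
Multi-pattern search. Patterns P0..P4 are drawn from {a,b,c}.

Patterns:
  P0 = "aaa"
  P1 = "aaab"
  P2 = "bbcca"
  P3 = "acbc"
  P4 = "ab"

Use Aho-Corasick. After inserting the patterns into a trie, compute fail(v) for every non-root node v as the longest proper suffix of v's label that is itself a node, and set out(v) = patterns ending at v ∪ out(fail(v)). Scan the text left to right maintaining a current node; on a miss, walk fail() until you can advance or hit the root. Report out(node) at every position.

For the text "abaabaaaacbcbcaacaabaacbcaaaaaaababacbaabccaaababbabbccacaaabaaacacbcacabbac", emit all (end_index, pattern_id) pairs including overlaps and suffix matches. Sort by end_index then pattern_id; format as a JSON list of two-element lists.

Build automaton:
Trie nodes:
  n0 'ε': a→1 b→5
  n1 'a': a→2 b→13 c→10
  n2 'aa': a→3
  n3 'aaa': b→4  ←P0
  n4 'aaab': ·  ←P1
  n5 'b': b→6
  n6 'bb': c→7
  n7 'bbc': c→8
  n8 'bbcc': a→9
  n9 'bbcca': ·  ←P2
  n10 'ac': b→11
  n11 'acb': c→12
  n12 'acbc': ·  ←P3
  n13 'ab': ·  ←P4

BFS fail/out derivation:
  fail(1) 'a': from fail(0)=0 chase 'a': 0 ⇒ 0;  out=∅∪out(0)=∅
  fail(5) 'b': from fail(0)=0 chase 'b': 0 ⇒ 0;  out=∅∪out(0)=∅
  fail(2) 'aa': from fail(1)=0 chase 'a': 0 ⇒ 1;  out=∅∪out(1)=∅
  fail(6) 'bb': from fail(5)=0 chase 'b': 0 ⇒ 5;  out=∅∪out(5)=∅
  fail(10) 'ac': from fail(1)=0 chase 'c': 0 ⇒ 0;  out=∅∪out(0)=∅
  fail(13) 'ab': from fail(1)=0 chase 'b': 0 ⇒ 5;  out={4}∪out(5)={4}
  fail(3) 'aaa': from fail(2)=1 chase 'a': 1 ⇒ 2;  out={0}∪out(2)={0}
  fail(7) 'bbc': from fail(6)=5 chase 'c': 5→0 ⇒ 0;  out=∅∪out(0)=∅
  fail(11) 'acb': from fail(10)=0 chase 'b': 0 ⇒ 5;  out=∅∪out(5)=∅
  fail(4) 'aaab': from fail(3)=2 chase 'b': 2→1 ⇒ 13;  out={1}∪out(13)={1,4}
  fail(8) 'bbcc': from fail(7)=0 chase 'c': 0 ⇒ 0;  out=∅∪out(0)=∅
  fail(12) 'acbc': from fail(11)=5 chase 'c': 5→0 ⇒ 0;  out={3}∪out(0)={3}
  fail(9) 'bbcca': from fail(8)=0 chase 'a': 0 ⇒ 1;  out={2}∪out(1)={2}

Scan:
[0] read 'a'  n0⇒n1
[1] read 'b'  n1⇒n13  emit P4@[0:1]
[2] read 'a'  n13⇒n1 ·f
[3] read 'a'  n1⇒n2
[4] read 'b'  n2⇒n13 ·f  emit P4@[3:4]
[5] read 'a'  n13⇒n1 ·f
[6] read 'a'  n1⇒n2
[7] read 'a'  n2⇒n3  emit P0@[5:7]
[8] read 'a'  n3⇒n3 ·f  emit P0@[6:8]
[9] read 'c'  n3⇒n10 ·f
[10] read 'b'  n10⇒n11
[11] read 'c'  n11⇒n12  emit P3@[8:11]
[12] read 'b'  n12⇒n5 ·f
[13] read 'c'  n5⇒n0 ·f
[14] read 'a'  n0⇒n1
[15] read 'a'  n1⇒n2
[16] read 'c'  n2⇒n10 ·f
[17] read 'a'  n10⇒n1 ·f
[18] read 'a'  n1⇒n2
[19] read 'b'  n2⇒n13 ·f  emit P4@[18:19]
[20] read 'a'  n13⇒n1 ·f
[21] read 'a'  n1⇒n2
[22] read 'c'  n2⇒n10 ·f
[23] read 'b'  n10⇒n11
[24] read 'c'  n11⇒n12  emit P3@[21:24]
[25] read 'a'  n12⇒n1 ·f
[26] read 'a'  n1⇒n2
[27] read 'a'  n2⇒n3  emit P0@[25:27]
[28] read 'a'  n3⇒n3 ·f  emit P0@[26:28]
[29] read 'a'  n3⇒n3 ·f  emit P0@[27:29]
[30] read 'a'  n3⇒n3 ·f  emit P0@[28:30]
[31] read 'a'  n3⇒n3 ·f  emit P0@[29:31]
[32] read 'b'  n3⇒n4  emit P1@[29:32],P4@[31:32]
[33] read 'a'  n4⇒n1 ·f
[34] read 'b'  n1⇒n13  emit P4@[33:34]
[35] read 'a'  n13⇒n1 ·f
[36] read 'c'  n1⇒n10
[37] read 'b'  n10⇒n11
[38] read 'a'  n11⇒n1 ·f
[39] read 'a'  n1⇒n2
[40] read 'b'  n2⇒n13 ·f  emit P4@[39:40]
[41] read 'c'  n13⇒n0 ·f
[42] read 'c'  n0⇒n0
[43] read 'a'  n0⇒n1
[44] read 'a'  n1⇒n2
[45] read 'a'  n2⇒n3  emit P0@[43:45]
[46] read 'b'  n3⇒n4  emit P1@[43:46],P4@[45:46]
[47] read 'a'  n4⇒n1 ·f
[48] read 'b'  n1⇒n13  emit P4@[47:48]
[49] read 'b'  n13⇒n6 ·f
[50] read 'a'  n6⇒n1 ·f
[51] read 'b'  n1⇒n13  emit P4@[50:51]
[52] read 'b'  n13⇒n6 ·f
[53] read 'c'  n6⇒n7
[54] read 'c'  n7⇒n8
[55] read 'a'  n8⇒n9  emit P2@[51:55]
[56] read 'c'  n9⇒n10 ·f
[57] read 'a'  n10⇒n1 ·f
[58] read 'a'  n1⇒n2
[59] read 'a'  n2⇒n3  emit P0@[57:59]
[60] read 'b'  n3⇒n4  emit P1@[57:60],P4@[59:60]
[61] read 'a'  n4⇒n1 ·f
[62] read 'a'  n1⇒n2
[63] read 'a'  n2⇒n3  emit P0@[61:63]
[64] read 'c'  n3⇒n10 ·f
[65] read 'a'  n10⇒n1 ·f
[66] read 'c'  n1⇒n10
[67] read 'b'  n10⇒n11
[68] read 'c'  n11⇒n12  emit P3@[65:68]
[69] read 'a'  n12⇒n1 ·f
[70] read 'c'  n1⇒n10
[71] read 'a'  n10⇒n1 ·f
[72] read 'b'  n1⇒n13  emit P4@[71:72]
[73] read 'b'  n13⇒n6 ·f
[74] read 'a'  n6⇒n1 ·f
[75] read 'c'  n1⇒n10

All matches (sorted): [[1,4],[4,4],[7,0],[8,0],[11,3],[19,4],[24,3],[27,0],[28,0],[29,0],[30,0],[31,0],[32,1],[32,4],[34,4],[40,4],[45,0],[46,1],[46,4],[48,4],[51,4],[55,2],[59,0],[60,1],[60,4],[63,0],[68,3],[72,4]]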